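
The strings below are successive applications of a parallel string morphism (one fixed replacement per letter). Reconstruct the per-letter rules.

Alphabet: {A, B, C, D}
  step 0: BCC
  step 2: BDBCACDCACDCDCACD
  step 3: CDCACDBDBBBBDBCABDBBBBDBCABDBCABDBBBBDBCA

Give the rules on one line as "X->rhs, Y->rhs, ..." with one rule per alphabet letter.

A->BB, B->CD, C->BDB, D->CA

  step 2 ⇒ step 3: BDBCACDCACDCDCACD ⇒ CD·CA·CD·BDB·BB·BDB·CA·BDB·BB·BDB·CA·BDB·CA·BDB·BB·BDB·CA
    A ↦ BB
    B ↦ CD
    C ↦ BDB
    D ↦ CA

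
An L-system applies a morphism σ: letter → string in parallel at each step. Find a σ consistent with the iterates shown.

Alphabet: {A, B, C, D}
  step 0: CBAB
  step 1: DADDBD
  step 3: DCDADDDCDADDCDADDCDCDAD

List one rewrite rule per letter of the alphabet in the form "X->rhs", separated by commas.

  step 0 ⇒ step 1: CBAB ⇒ DAD·D·B·D
    A ↦ B
    B ↦ D
    C ↦ DAD
    D ↦ DC  (constrained at step 1)

A->B, B->D, C->DAD, D->DC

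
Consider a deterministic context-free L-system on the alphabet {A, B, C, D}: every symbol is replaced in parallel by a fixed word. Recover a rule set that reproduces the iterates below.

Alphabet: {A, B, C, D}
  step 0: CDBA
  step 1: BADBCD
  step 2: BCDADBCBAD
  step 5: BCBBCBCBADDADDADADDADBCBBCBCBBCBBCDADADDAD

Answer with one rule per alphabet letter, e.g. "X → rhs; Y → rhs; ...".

  step 1 ⇒ step 2: BADBCD ⇒ BC·D·AD·BC·B·AD
    A ↦ D
    B ↦ BC
    C ↦ B
    D ↦ AD

A->D, B->BC, C->B, D->AD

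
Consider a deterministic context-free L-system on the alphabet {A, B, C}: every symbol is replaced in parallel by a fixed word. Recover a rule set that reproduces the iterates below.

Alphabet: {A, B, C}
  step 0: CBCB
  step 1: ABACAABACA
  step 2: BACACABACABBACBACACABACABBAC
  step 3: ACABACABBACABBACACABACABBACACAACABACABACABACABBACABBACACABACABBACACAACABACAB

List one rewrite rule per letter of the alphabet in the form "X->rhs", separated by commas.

A->BAC, B->ACA, C->AB

  step 2 ⇒ step 3: BACACABACABBACBACACABACABBAC ⇒ ACA·BAC·AB·BAC·AB·BAC·ACA·BAC·AB·BAC·ACA·ACA·BAC·AB·ACA·BAC·AB·BAC·AB·BAC·ACA·BAC·AB·BAC·ACA·ACA·BAC·AB
    A ↦ BAC
    B ↦ ACA
    C ↦ AB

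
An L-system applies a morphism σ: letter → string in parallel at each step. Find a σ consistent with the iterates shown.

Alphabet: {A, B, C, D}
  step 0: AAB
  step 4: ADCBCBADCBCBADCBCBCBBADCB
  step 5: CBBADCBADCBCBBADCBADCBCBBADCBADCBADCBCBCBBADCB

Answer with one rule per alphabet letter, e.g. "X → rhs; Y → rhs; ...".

  step 4 ⇒ step 5: ADCBCBADCBCBADCBCBCBBADCB ⇒ C·BB·AD·CB·AD·CB·C·BB·AD·CB·AD·CB·C·BB·AD·CB·AD·CB·AD·CB·CB·C·BB·AD·CB
    A ↦ C
    B ↦ CB
    C ↦ AD
    D ↦ BB

A->C, B->CB, C->AD, D->BB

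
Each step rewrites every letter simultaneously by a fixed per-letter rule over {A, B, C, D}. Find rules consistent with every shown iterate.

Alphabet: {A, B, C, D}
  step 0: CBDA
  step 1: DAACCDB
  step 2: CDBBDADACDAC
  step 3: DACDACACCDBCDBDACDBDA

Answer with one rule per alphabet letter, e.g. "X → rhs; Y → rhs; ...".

A->B, B->AC, C->DA, D->CD

  step 2 ⇒ step 3: CDBBDADACDAC ⇒ DA·CD·AC·AC·CD·B·CD·B·DA·CD·B·DA
    A ↦ B
    B ↦ AC
    C ↦ DA
    D ↦ CD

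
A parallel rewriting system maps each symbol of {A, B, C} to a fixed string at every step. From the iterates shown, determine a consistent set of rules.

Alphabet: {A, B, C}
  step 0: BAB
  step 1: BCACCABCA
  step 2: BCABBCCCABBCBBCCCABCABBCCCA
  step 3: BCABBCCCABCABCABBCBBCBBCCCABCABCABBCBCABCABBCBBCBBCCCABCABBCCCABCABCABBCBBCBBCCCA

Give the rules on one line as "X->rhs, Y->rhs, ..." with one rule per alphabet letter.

A->CCA, B->BCA, C->BBC

  step 2 ⇒ step 3: BCABBCCCABBCBBCCCABCABBCCCA ⇒ BCA·BBC·CCA·BCA·BCA·BBC·BBC·BBC·CCA·BCA·BCA·BBC·BCA·BCA·BBC·BBC·BBC·CCA·BCA·BBC·CCA·BCA·BCA·BBC·BBC·BBC·CCA
    A ↦ CCA
    B ↦ BCA
    C ↦ BBC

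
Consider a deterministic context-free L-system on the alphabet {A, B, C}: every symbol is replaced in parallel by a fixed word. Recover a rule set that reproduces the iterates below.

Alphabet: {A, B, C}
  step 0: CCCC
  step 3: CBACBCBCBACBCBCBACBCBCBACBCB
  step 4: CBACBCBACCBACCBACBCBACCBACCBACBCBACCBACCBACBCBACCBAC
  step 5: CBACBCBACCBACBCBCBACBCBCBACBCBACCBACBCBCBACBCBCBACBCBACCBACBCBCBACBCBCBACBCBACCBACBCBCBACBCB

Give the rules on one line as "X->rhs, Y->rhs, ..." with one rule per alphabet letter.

  step 4 ⇒ step 5: CBACBCBACCBACCBACBCBACCBACCBACBCBACCBACCBACBCBACCBAC ⇒ CB·AC·B·CB·AC·CB·AC·B·CB·CB·AC·B·CB·CB·AC·B·CB·AC·CB·AC·B·CB·CB·AC·B·CB·CB·AC·B·CB·AC·CB·AC·B·CB·CB·AC·B·CB·CB·AC·B·CB·AC·CB·AC·B·CB·CB·AC·B·CB
    A ↦ B
    B ↦ AC
    C ↦ CB

A->B, B->AC, C->CB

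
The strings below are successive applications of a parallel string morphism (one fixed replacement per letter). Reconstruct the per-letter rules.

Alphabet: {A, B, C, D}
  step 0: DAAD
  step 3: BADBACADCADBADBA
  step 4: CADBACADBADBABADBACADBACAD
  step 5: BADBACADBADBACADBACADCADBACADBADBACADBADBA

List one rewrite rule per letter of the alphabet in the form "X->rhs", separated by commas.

A->D, B->CA, C->BA, D->BA

  step 4 ⇒ step 5: CADBACADBADBABADBACADBACAD ⇒ BA·D·BA·CA·D·BA·D·BA·CA·D·BA·CA·D·CA·D·BA·CA·D·BA·D·BA·CA·D·BA·D·BA
    A ↦ D
    B ↦ CA
    C ↦ BA
    D ↦ BA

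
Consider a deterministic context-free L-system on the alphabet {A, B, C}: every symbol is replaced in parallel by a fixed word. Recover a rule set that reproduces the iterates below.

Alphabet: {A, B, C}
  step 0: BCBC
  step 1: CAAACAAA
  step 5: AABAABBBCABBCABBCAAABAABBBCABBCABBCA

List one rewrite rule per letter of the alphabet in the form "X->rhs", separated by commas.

  step 0 ⇒ step 1: BCBC ⇒ CA·AA·CA·AA
    B ↦ CA
    C ↦ AA
    A ↦ B  (constrained at step 1)

A->B, B->CA, C->AA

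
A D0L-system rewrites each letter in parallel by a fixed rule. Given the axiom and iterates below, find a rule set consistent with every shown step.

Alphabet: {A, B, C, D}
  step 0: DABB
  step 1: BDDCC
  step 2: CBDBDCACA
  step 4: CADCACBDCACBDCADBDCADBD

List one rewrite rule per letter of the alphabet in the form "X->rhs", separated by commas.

  step 1 ⇒ step 2: BDDCC ⇒ C·BD·BD·CA·CA
    B ↦ C
    C ↦ CA
    D ↦ BD
  step 0 ⇒ step 1: DABB ⇒ BD·D·C·C
    A ↦ D

A->D, B->C, C->CA, D->BD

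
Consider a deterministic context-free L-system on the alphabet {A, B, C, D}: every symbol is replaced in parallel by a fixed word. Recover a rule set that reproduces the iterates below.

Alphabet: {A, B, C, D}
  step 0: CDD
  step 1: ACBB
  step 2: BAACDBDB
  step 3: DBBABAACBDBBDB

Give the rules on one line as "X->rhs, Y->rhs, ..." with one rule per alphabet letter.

A->BA, B->DB, C->AC, D->B

  step 2 ⇒ step 3: BAACDBDB ⇒ DB·BA·BA·AC·B·DB·B·DB
    A ↦ BA
    B ↦ DB
    C ↦ AC
    D ↦ B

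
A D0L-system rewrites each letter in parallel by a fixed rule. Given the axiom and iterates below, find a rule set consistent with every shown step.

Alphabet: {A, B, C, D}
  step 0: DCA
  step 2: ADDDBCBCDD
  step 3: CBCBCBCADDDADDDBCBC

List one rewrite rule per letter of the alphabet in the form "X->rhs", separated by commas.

  step 2 ⇒ step 3: ADDDBCBCDD ⇒ C·BC·BC·BC·AD·DD·AD·DD·BC·BC
    A ↦ C
    B ↦ AD
    C ↦ DD
    D ↦ BC

A->C, B->AD, C->DD, D->BC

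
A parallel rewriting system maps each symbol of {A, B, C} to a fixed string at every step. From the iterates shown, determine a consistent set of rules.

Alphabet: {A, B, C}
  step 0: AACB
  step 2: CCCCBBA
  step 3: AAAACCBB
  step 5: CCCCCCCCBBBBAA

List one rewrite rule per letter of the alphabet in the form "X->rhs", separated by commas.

  step 2 ⇒ step 3: CCCCBBA ⇒ A·A·A·A·C·C·BB
    A ↦ BB
    B ↦ C
    C ↦ A

A->BB, B->C, C->A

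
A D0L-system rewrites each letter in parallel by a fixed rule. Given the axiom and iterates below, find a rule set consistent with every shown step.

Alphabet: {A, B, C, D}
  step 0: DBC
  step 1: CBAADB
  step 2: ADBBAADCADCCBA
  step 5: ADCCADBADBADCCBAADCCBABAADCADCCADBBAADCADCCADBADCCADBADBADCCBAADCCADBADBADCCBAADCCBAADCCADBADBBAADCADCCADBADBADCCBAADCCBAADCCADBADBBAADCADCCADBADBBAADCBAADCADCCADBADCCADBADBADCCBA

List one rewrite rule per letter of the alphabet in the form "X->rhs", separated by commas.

A->ADC, B->BA, C->ADB, D->C

  step 1 ⇒ step 2: CBAADB ⇒ ADB·BA·ADC·ADC·C·BA
    A ↦ ADC
    B ↦ BA
    C ↦ ADB
    D ↦ C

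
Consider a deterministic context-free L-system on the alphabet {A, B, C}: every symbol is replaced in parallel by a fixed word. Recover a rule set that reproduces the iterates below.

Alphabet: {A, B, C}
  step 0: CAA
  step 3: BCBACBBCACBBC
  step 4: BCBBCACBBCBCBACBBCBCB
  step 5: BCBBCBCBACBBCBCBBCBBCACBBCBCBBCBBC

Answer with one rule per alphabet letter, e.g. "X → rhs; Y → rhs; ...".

A->AC, B->BC, C->B

  step 4 ⇒ step 5: BCBBCACBBCBCBACBBCBCB ⇒ BC·B·BC·BC·B·AC·B·BC·BC·B·BC·B·BC·AC·B·BC·BC·B·BC·B·BC
    A ↦ AC
    B ↦ BC
    C ↦ B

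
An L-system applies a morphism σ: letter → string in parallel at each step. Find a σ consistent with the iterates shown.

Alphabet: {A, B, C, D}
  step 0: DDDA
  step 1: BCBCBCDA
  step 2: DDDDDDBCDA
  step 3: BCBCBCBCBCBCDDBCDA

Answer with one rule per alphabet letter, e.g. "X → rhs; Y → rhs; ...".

A->DA, B->D, C->D, D->BC

  step 2 ⇒ step 3: DDDDDDBCDA ⇒ BC·BC·BC·BC·BC·BC·D·D·BC·DA
    A ↦ DA
    B ↦ D
    C ↦ D
    D ↦ BC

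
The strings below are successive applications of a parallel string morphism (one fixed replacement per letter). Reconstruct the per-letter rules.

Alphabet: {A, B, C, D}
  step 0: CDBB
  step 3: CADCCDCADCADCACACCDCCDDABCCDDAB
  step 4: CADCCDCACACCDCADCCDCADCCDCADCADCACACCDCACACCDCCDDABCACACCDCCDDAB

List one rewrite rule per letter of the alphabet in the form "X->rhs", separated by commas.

A->D, B->AB, C->CA, D->CCD

  step 3 ⇒ step 4: CADCCDCADCADCACACCDCCDDABCCDDAB ⇒ CA·D·CCD·CA·CA·CCD·CA·D·CCD·CA·D·CCD·CA·D·CA·D·CA·CA·CCD·CA·CA·CCD·CCD·D·AB·CA·CA·CCD·CCD·D·AB
    A ↦ D
    B ↦ AB
    C ↦ CA
    D ↦ CCD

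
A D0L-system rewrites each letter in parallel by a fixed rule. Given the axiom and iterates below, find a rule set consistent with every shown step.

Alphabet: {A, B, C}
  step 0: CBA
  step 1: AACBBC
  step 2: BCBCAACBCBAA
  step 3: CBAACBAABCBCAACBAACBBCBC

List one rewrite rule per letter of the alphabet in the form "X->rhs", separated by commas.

  step 2 ⇒ step 3: BCBCAACBCBAA ⇒ CB·AA·CB·AA·BC·BC·AA·CB·AA·CB·BC·BC
    A ↦ BC
    B ↦ CB
    C ↦ AA

A->BC, B->CB, C->AA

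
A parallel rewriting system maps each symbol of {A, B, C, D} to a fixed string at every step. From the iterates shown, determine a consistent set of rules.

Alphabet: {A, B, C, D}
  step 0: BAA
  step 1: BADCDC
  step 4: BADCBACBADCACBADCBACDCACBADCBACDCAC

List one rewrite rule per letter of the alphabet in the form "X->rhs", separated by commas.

  step 0 ⇒ step 1: BAA ⇒ BA·DC·DC
    A ↦ DC
    B ↦ BA
    C ↦ AC  (constrained at step 1)
    D ↦ B  (constrained at step 1)

A->DC, B->BA, C->AC, D->B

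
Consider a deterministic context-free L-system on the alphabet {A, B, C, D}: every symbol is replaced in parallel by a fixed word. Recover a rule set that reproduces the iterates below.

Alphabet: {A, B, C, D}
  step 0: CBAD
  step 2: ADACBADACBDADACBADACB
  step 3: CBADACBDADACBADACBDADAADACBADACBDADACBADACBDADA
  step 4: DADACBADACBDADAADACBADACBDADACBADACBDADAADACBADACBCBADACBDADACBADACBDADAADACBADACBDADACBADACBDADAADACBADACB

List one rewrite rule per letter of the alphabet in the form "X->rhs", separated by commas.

  step 3 ⇒ step 4: CBADACBDADACBADACBDADAADACBADACBDADACBADACBDADA ⇒ DA·DA·CB·ADA·CB·DA·DA·ADA·CB·ADA·CB·DA·DA·CB·ADA·CB·DA·DA·ADA·CB·ADA·CB·CB·ADA·CB·DA·DA·CB·ADA·CB·DA·DA·ADA·CB·ADA·CB·DA·DA·CB·ADA·CB·DA·DA·ADA·CB·ADA·CB
    A ↦ CB
    B ↦ DA
    C ↦ DA
    D ↦ ADA

A->CB, B->DA, C->DA, D->ADA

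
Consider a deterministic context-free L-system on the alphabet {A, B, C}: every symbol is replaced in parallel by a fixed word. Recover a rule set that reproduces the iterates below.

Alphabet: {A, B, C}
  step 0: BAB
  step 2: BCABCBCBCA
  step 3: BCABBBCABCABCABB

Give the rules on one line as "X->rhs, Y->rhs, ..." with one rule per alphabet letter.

  step 2 ⇒ step 3: BCABCBCBCA ⇒ BC·A·BB·BC·A·BC·A·BC·A·BB
    A ↦ BB
    B ↦ BC
    C ↦ A

A->BB, B->BC, C->A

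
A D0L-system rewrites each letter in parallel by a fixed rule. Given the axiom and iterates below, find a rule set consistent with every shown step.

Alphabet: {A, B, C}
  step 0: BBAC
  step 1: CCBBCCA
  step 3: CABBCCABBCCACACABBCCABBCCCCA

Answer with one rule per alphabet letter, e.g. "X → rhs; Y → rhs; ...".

  step 0 ⇒ step 1: BBAC ⇒ C·C·BBC·CA
    A ↦ BBC
    B ↦ C
    C ↦ CA

A->BBC, B->C, C->CA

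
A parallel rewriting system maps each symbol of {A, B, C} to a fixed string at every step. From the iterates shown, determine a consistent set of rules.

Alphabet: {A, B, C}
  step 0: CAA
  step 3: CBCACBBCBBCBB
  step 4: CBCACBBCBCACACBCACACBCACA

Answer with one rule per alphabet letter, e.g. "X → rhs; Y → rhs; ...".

A->B, B->CA, C->CB

  step 3 ⇒ step 4: CBCACBBCBBCBB ⇒ CB·CA·CB·B·CB·CA·CA·CB·CA·CA·CB·CA·CA
    A ↦ B
    B ↦ CA
    C ↦ CB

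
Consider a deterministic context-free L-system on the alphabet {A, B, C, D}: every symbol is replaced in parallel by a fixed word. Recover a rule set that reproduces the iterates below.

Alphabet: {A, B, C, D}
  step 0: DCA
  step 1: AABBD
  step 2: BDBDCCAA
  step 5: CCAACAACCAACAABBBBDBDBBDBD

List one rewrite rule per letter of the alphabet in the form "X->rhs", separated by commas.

  step 1 ⇒ step 2: AABBD ⇒ BD·BD·C·C·AA
    A ↦ BD
    B ↦ C
    D ↦ AA
  step 0 ⇒ step 1: DCA ⇒ AA·B·BD
    C ↦ B

A->BD, B->C, C->B, D->AA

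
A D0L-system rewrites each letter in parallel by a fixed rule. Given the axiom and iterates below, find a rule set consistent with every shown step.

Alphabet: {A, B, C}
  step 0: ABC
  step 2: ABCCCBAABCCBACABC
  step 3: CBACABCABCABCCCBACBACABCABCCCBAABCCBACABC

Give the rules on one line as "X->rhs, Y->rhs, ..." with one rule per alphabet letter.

  step 2 ⇒ step 3: ABCCCBAABCCBACABC ⇒ CBA·C·ABC·ABC·ABC·C·CBA·CBA·C·ABC·ABC·C·CBA·ABC·CBA·C·ABC
    A ↦ CBA
    B ↦ C
    C ↦ ABC

A->CBA, B->C, C->ABC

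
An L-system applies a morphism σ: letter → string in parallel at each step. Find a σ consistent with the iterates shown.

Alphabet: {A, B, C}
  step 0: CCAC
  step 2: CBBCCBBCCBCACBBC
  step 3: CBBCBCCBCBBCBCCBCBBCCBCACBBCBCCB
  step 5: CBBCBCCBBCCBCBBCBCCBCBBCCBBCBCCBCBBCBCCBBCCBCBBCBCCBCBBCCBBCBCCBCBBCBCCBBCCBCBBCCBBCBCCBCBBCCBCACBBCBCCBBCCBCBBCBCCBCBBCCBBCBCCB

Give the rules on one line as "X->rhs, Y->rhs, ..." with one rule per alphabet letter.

A->CA, B->BC, C->CB

  step 2 ⇒ step 3: CBBCCBBCCBCACBBC ⇒ CB·BC·BC·CB·CB·BC·BC·CB·CB·BC·CB·CA·CB·BC·BC·CB
    A ↦ CA
    B ↦ BC
    C ↦ CB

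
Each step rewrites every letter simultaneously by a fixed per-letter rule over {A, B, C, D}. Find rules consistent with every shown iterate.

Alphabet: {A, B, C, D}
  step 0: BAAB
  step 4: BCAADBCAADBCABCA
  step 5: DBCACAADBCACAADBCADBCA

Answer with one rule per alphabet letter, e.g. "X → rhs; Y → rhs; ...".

A->CA, B->D, C->B, D->A

  step 4 ⇒ step 5: BCAADBCAADBCABCA ⇒ D·B·CA·CA·A·D·B·CA·CA·A·D·B·CA·D·B·CA
    A ↦ CA
    B ↦ D
    C ↦ B
    D ↦ A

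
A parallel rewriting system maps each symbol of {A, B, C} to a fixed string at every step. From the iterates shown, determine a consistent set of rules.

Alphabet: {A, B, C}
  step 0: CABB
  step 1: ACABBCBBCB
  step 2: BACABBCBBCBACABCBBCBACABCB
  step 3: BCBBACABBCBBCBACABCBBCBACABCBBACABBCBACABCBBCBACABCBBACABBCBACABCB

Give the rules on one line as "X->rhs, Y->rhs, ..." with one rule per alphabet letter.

A->B, B->BCB, C->ACA

  step 2 ⇒ step 3: BACABBCBBCBACABCBBCBACABCB ⇒ BCB·B·ACA·B·BCB·BCB·ACA·BCB·BCB·ACA·BCB·B·ACA·B·BCB·ACA·BCB·BCB·ACA·BCB·B·ACA·B·BCB·ACA·BCB
    A ↦ B
    B ↦ BCB
    C ↦ ACA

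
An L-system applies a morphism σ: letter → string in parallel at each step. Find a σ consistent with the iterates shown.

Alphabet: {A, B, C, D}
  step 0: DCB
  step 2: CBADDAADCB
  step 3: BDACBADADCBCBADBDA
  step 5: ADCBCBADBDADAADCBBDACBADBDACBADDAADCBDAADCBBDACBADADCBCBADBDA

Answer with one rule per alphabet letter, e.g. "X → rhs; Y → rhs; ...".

  step 2 ⇒ step 3: CBADDAADCB ⇒ B·DA·CB·AD·AD·CB·CB·AD·B·DA
    A ↦ CB
    B ↦ DA
    C ↦ B
    D ↦ AD

A->CB, B->DA, C->B, D->AD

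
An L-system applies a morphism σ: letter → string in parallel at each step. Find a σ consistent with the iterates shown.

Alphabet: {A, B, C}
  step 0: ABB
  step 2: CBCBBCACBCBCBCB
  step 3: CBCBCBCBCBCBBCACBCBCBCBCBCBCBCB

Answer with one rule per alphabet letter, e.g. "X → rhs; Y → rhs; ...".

A->BCA, B->CB, C->CB

  step 2 ⇒ step 3: CBCBBCACBCBCBCB ⇒ CB·CB·CB·CB·CB·CB·BCA·CB·CB·CB·CB·CB·CB·CB·CB
    A ↦ BCA
    B ↦ CB
    C ↦ CB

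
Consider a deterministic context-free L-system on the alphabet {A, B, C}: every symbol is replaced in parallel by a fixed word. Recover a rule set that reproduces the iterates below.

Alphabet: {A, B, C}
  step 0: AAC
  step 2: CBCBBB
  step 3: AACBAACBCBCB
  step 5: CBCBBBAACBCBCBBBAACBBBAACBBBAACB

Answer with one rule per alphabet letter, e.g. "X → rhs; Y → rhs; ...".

  step 2 ⇒ step 3: CBCBBB ⇒ AA·CB·AA·CB·CB·CB
    B ↦ CB
    C ↦ AA
    A ↦ B  (constrained at step 0)

A->B, B->CB, C->AA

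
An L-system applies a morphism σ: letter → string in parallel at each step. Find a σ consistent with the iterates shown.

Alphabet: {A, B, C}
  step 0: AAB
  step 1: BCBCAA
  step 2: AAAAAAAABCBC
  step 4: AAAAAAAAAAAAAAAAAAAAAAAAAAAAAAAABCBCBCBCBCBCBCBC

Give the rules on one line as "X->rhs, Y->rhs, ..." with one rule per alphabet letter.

A->BC, B->AA, C->AA

  step 1 ⇒ step 2: BCBCAA ⇒ AA·AA·AA·AA·BC·BC
    A ↦ BC
    B ↦ AA
    C ↦ AA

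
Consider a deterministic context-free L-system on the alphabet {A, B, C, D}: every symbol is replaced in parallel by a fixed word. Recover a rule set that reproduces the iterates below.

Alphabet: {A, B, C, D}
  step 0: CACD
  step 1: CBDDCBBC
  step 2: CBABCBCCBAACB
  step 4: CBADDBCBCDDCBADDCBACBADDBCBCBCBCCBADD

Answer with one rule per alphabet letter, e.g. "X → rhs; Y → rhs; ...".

  step 1 ⇒ step 2: CBDDCBBC ⇒ CB·A·BC·BC·CB·A·A·CB
    B ↦ A
    C ↦ CB
    D ↦ BC
  step 0 ⇒ step 1: CACD ⇒ CB·DD·CB·BC
    A ↦ DD

A->DD, B->A, C->CB, D->BC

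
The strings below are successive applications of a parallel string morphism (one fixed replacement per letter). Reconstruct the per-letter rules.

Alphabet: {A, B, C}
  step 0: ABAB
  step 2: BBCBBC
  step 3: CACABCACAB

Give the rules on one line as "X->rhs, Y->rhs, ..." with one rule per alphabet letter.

A->C, B->CA, C->B

  step 2 ⇒ step 3: BBCBBC ⇒ CA·CA·B·CA·CA·B
    B ↦ CA
    C ↦ B
    A ↦ C  (constrained at step 0)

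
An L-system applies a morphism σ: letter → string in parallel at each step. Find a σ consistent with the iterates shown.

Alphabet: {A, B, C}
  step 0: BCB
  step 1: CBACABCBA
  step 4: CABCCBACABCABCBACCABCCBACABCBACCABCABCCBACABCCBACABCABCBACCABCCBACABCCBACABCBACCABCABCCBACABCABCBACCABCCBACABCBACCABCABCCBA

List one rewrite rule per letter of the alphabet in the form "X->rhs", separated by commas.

  step 0 ⇒ step 1: BCB ⇒ CBA·CAB·CBA
    B ↦ CBA
    C ↦ CAB
    A ↦ C  (constrained at step 1)

A->C, B->CBA, C->CAB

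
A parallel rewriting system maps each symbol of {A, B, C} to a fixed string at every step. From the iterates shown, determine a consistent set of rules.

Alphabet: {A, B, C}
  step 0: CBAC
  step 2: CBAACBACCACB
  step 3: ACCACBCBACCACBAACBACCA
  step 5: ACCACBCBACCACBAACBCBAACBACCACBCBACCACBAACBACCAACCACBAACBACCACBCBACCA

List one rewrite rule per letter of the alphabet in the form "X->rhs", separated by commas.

A->CB, B->CCA, C->A

  step 2 ⇒ step 3: CBAACBACCACB ⇒ A·CCA·CB·CB·A·CCA·CB·A·A·CB·A·CCA
    A ↦ CB
    B ↦ CCA
    C ↦ A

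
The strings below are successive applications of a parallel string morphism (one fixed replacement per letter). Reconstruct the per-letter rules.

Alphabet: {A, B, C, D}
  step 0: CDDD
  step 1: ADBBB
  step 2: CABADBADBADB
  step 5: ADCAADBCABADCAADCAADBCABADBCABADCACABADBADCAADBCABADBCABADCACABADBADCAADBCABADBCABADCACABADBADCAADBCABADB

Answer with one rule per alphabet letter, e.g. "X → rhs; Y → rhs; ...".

A->CA, B->ADB, C->AD, D->B

  step 1 ⇒ step 2: ADBBB ⇒ CA·B·ADB·ADB·ADB
    A ↦ CA
    B ↦ ADB
    D ↦ B
  step 0 ⇒ step 1: CDDD ⇒ AD·B·B·B
    C ↦ AD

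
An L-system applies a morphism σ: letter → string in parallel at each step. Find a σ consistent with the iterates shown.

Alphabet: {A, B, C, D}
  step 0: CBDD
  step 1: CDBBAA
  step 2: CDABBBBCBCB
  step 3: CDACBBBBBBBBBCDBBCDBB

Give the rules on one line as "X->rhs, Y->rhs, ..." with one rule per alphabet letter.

  step 2 ⇒ step 3: CDABBBBCBCB ⇒ CD·A·CB·BB·BB·BB·BB·CD·BB·CD·BB
    A ↦ CB
    B ↦ BB
    C ↦ CD
    D ↦ A

A->CB, B->BB, C->CD, D->A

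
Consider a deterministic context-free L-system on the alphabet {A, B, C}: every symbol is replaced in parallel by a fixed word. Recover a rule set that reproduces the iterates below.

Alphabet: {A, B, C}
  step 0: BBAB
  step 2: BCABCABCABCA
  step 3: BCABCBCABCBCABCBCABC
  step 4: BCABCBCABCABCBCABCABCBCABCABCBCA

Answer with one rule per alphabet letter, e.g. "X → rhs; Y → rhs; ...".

A->BC, B->BC, C->A

  step 3 ⇒ step 4: BCABCBCABCBCABCBCABC ⇒ BC·A·BC·BC·A·BC·A·BC·BC·A·BC·A·BC·BC·A·BC·A·BC·BC·A
    A ↦ BC
    B ↦ BC
    C ↦ A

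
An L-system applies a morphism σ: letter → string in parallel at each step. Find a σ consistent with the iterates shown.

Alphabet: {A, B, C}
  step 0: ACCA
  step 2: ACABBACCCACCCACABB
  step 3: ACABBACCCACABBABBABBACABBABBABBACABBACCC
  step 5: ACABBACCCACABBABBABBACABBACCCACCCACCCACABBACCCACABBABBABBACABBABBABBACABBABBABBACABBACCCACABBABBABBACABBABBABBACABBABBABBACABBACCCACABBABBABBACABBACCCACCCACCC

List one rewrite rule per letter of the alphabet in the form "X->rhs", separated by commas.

A->AC, B->C, C->ABB

  step 2 ⇒ step 3: ACABBACCCACCCACABB ⇒ AC·ABB·AC·C·C·AC·ABB·ABB·ABB·AC·ABB·ABB·ABB·AC·ABB·AC·C·C
    A ↦ AC
    B ↦ C
    C ↦ ABB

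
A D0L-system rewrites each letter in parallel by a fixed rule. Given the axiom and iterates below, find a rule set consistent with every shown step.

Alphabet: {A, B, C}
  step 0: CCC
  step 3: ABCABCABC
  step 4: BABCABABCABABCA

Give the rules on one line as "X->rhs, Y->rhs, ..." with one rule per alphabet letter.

A->B, B->ABC, C->A

  step 3 ⇒ step 4: ABCABCABC ⇒ B·ABC·A·B·ABC·A·B·ABC·A
    A ↦ B
    B ↦ ABC
    C ↦ A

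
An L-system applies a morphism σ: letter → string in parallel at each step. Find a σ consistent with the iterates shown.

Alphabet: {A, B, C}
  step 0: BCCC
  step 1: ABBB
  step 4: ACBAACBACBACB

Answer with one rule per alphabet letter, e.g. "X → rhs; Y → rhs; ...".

  step 0 ⇒ step 1: BCCC ⇒ A·B·B·B
    B ↦ A
    C ↦ B
    A ↦ AC  (constrained at step 1)

A->AC, B->A, C->B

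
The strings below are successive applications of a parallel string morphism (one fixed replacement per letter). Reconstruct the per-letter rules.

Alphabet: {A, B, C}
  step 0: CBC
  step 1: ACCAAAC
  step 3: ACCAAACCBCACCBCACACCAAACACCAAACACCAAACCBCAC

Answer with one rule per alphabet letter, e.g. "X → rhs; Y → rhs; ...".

A->CBC, B->CAA, C->AC

  step 0 ⇒ step 1: CBC ⇒ AC·CAA·AC
    B ↦ CAA
    C ↦ AC
    A ↦ CBC  (constrained at step 1)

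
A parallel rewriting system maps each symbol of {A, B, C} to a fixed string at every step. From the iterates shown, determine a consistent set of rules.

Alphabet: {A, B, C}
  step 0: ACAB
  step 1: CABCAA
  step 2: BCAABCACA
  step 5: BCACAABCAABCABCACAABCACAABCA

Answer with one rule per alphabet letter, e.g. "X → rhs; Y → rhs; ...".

A->CA, B->A, C->B

  step 1 ⇒ step 2: CABCAA ⇒ B·CA·A·B·CA·CA
    A ↦ CA
    B ↦ A
    C ↦ B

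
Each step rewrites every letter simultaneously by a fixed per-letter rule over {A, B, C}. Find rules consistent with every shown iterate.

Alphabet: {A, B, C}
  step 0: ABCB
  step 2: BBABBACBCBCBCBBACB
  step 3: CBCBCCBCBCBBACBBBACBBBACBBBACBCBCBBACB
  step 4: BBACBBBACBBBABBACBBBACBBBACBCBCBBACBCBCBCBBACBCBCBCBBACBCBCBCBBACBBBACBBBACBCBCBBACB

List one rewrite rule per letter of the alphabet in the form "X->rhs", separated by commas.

  step 3 ⇒ step 4: CBCBCCBCBCBBACBBBACBBBACBBBACBCBCBBACB ⇒ BBA·CB·BBA·CB·BBA·BBA·CB·BBA·CB·BBA·CB·CB·C·BBA·CB·CB·CB·C·BBA·CB·CB·CB·C·BBA·CB·CB·CB·C·BBA·CB·BBA·CB·BBA·CB·CB·C·BBA·CB
    A ↦ C
    B ↦ CB
    C ↦ BBA

A->C, B->CB, C->BBA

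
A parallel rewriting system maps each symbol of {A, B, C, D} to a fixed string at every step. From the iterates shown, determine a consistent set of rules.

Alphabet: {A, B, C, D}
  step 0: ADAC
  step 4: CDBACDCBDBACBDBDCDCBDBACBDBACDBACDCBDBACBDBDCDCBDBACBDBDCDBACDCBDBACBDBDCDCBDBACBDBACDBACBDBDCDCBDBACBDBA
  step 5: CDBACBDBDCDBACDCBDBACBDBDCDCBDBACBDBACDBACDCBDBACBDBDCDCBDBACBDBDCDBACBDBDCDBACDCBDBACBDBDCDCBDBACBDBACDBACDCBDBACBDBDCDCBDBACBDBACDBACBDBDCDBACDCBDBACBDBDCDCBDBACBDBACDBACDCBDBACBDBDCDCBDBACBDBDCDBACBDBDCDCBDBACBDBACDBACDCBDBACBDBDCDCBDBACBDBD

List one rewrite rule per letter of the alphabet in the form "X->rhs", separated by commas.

A->BD, B->CBD, C->CD, D->BA

  step 4 ⇒ step 5: CDBACDCBDBACBDBDCDCBDBACBDBACDBACDCBDBACBDBDCDCBDBACBDBDCDBACDCBDBACBDBDCDCBDBACBDBACDBACBDBDCDCBDBACBDBA ⇒ CD·BA·CBD·BD·CD·BA·CD·CBD·BA·CBD·BD·CD·CBD·BA·CBD·BA·CD·BA·CD·CBD·BA·CBD·BD·CD·CBD·BA·CBD·BD·CD·BA·CBD·BD·CD·BA·CD·CBD·BA·CBD·BD·CD·CBD·BA·CBD·BA·CD·BA·CD·CBD·BA·CBD·BD·CD·CBD·BA·CBD·BA·CD·BA·CBD·BD·CD·BA·CD·CBD·BA·CBD·BD·CD·CBD·BA·CBD·BA·CD·BA·CD·CBD·BA·CBD·BD·CD·CBD·BA·CBD·BD·CD·BA·CBD·BD·CD·CBD·BA·CBD·BA·CD·BA·CD·CBD·BA·CBD·BD·CD·CBD·BA·CBD·BD
    A ↦ BD
    B ↦ CBD
    C ↦ CD
    D ↦ BA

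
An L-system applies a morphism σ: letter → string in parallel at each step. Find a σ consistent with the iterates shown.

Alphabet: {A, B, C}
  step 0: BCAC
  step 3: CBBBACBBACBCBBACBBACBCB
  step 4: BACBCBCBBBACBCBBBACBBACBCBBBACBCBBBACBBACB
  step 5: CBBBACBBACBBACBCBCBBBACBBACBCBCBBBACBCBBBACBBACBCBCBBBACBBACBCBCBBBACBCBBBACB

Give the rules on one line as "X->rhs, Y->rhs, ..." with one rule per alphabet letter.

  step 4 ⇒ step 5: BACBCBCBBBACBCBBBACBBACBCBBBACBCBBBACBBACB ⇒ CB·B·BA·CB·BA·CB·BA·CB·CB·CB·B·BA·CB·BA·CB·CB·CB·B·BA·CB·CB·B·BA·CB·BA·CB·CB·CB·B·BA·CB·BA·CB·CB·CB·B·BA·CB·CB·B·BA·CB
    A ↦ B
    B ↦ CB
    C ↦ BA

A->B, B->CB, C->BA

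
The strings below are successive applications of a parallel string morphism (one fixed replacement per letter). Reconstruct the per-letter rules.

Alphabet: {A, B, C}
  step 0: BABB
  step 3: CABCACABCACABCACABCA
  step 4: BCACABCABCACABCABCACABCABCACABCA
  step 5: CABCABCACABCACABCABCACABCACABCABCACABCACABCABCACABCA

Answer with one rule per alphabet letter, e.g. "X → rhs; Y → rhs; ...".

  step 4 ⇒ step 5: BCACABCABCACABCABCACABCABCACABCA ⇒ CA·B·CA·B·CA·CA·B·CA·CA·B·CA·B·CA·CA·B·CA·CA·B·CA·B·CA·CA·B·CA·CA·B·CA·B·CA·CA·B·CA
    A ↦ CA
    B ↦ CA
    C ↦ B

A->CA, B->CA, C->B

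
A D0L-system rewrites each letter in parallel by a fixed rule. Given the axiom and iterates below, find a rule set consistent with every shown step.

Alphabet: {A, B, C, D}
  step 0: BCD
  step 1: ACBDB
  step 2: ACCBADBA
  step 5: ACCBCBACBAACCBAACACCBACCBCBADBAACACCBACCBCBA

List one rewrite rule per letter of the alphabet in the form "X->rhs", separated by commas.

  step 1 ⇒ step 2: ACBDB ⇒ AC·CB·A·DB·A
    A ↦ AC
    B ↦ A
    C ↦ CB
    D ↦ DB

A->AC, B->A, C->CB, D->DB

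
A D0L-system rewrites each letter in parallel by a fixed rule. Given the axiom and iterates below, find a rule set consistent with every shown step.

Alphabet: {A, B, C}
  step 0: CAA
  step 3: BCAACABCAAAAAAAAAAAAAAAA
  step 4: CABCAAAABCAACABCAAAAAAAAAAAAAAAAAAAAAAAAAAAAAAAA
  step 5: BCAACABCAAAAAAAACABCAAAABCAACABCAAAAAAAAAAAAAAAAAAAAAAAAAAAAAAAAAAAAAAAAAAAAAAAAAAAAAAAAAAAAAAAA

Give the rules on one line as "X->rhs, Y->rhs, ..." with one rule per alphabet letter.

  step 4 ⇒ step 5: CABCAAAABCAACABCAAAAAAAAAAAAAAAAAAAAAAAAAAAAAAAA ⇒ BC·AA·CA·BC·AA·AA·AA·AA·CA·BC·AA·AA·BC·AA·CA·BC·AA·AA·AA·AA·AA·AA·AA·AA·AA·AA·AA·AA·AA·AA·AA·AA·AA·AA·AA·AA·AA·AA·AA·AA·AA·AA·AA·AA·AA·AA·AA·AA
    A ↦ AA
    B ↦ CA
    C ↦ BC

A->AA, B->CA, C->BC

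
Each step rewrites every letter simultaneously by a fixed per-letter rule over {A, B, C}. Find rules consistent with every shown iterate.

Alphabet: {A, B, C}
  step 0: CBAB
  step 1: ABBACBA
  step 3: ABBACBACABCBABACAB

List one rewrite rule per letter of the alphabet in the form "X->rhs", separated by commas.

A->C, B->BA, C->AB

  step 0 ⇒ step 1: CBAB ⇒ AB·BA·C·BA
    A ↦ C
    B ↦ BA
    C ↦ AB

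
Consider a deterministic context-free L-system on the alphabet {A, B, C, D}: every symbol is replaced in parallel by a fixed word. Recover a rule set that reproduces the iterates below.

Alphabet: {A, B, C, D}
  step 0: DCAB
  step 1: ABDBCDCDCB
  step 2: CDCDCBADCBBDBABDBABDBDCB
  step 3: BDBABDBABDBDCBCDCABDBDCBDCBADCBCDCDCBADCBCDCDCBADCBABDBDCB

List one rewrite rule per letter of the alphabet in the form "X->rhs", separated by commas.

  step 2 ⇒ step 3: CDCDCBADCBBDBABDBABDBDCB ⇒ BDB·A·BDB·A·BDB·DCB·CDC·A·BDB·DCB·DCB·A·DCB·CDC·DCB·A·DCB·CDC·DCB·A·DCB·A·BDB·DCB
    A ↦ CDC
    B ↦ DCB
    C ↦ BDB
    D ↦ A

A->CDC, B->DCB, C->BDB, D->A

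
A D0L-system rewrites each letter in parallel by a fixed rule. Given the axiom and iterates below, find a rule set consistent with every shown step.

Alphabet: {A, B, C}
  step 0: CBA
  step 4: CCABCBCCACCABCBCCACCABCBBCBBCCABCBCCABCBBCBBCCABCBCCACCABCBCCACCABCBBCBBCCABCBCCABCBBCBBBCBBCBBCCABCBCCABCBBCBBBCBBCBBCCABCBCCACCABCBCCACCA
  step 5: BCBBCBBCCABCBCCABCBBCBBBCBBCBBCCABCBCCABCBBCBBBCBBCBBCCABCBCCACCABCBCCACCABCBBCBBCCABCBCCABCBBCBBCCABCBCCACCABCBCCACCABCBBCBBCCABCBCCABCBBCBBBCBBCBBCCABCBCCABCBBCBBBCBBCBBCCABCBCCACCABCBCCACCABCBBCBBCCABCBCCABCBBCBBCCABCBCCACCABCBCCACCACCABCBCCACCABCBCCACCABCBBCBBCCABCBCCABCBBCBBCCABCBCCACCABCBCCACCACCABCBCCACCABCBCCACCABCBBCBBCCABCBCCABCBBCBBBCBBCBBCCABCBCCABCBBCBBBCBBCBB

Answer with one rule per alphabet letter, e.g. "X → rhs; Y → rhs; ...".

  step 4 ⇒ step 5: CCABCBCCACCABCBCCACCABCBBCBBCCABCBCCABCBBCBBCCABCBCCACCABCBCCACCABCBBCBBCCABCBCCABCBBCBBBCBBCBBCCABCBCCABCBBCBBBCBBCBBCCABCBCCACCABCBCCACCA ⇒ BCB·BCB·B·CCA·BCB·CCA·BCB·BCB·B·BCB·BCB·B·CCA·BCB·CCA·BCB·BCB·B·BCB·BCB·B·CCA·BCB·CCA·CCA·BCB·CCA·CCA·BCB·BCB·B·CCA·BCB·CCA·BCB·BCB·B·CCA·BCB·CCA·CCA·BCB·CCA·CCA·BCB·BCB·B·CCA·BCB·CCA·BCB·BCB·B·BCB·BCB·B·CCA·BCB·CCA·BCB·BCB·B·BCB·BCB·B·CCA·BCB·CCA·CCA·BCB·CCA·CCA·BCB·BCB·B·CCA·BCB·CCA·BCB·BCB·B·CCA·BCB·CCA·CCA·BCB·CCA·CCA·CCA·BCB·CCA·CCA·BCB·CCA·CCA·BCB·BCB·B·CCA·BCB·CCA·BCB·BCB·B·CCA·BCB·CCA·CCA·BCB·CCA·CCA·CCA·BCB·CCA·CCA·BCB·CCA·CCA·BCB·BCB·B·CCA·BCB·CCA·BCB·BCB·B·BCB·BCB·B·CCA·BCB·CCA·BCB·BCB·B·BCB·BCB·B
    A ↦ B
    B ↦ CCA
    C ↦ BCB

A->B, B->CCA, C->BCB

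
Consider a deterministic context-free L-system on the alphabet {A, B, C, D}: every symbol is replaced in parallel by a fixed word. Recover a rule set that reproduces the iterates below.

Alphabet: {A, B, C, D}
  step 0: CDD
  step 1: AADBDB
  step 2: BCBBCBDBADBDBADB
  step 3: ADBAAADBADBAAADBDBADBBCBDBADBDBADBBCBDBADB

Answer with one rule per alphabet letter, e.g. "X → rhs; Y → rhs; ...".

A->BCB, B->ADB, C->AA, D->DB

  step 2 ⇒ step 3: BCBBCBDBADBDBADB ⇒ ADB·AA·ADB·ADB·AA·ADB·DB·ADB·BCB·DB·ADB·DB·ADB·BCB·DB·ADB
    A ↦ BCB
    B ↦ ADB
    C ↦ AA
    D ↦ DB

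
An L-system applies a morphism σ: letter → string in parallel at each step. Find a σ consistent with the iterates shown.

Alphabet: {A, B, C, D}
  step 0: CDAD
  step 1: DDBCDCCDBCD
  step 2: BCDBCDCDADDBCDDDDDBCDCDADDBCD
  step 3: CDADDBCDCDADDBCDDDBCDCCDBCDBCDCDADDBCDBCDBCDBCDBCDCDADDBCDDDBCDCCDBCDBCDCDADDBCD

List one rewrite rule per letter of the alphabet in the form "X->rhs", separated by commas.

A->CCD, B->CDA, C->DD, D->BCD

  step 2 ⇒ step 3: BCDBCDCDADDBCDDDDDBCDCDADDBCD ⇒ CDA·DD·BCD·CDA·DD·BCD·DD·BCD·CCD·BCD·BCD·CDA·DD·BCD·BCD·BCD·BCD·BCD·CDA·DD·BCD·DD·BCD·CCD·BCD·BCD·CDA·DD·BCD
    A ↦ CCD
    B ↦ CDA
    C ↦ DD
    D ↦ BCD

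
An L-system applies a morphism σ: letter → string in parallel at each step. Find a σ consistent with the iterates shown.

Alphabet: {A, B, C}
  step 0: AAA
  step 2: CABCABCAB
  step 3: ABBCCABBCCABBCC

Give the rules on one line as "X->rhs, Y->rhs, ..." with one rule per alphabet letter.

A->BC, B->C, C->AB

  step 2 ⇒ step 3: CABCABCAB ⇒ AB·BC·C·AB·BC·C·AB·BC·C
    A ↦ BC
    B ↦ C
    C ↦ AB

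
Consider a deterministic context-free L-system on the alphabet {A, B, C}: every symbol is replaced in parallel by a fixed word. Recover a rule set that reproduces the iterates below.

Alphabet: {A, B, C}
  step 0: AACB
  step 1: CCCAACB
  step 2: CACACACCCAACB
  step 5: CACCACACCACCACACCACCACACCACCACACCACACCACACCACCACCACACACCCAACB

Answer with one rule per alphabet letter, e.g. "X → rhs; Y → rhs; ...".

  step 1 ⇒ step 2: CCCAACB ⇒ CA·CA·CA·C·C·CA·ACB
    A ↦ C
    B ↦ ACB
    C ↦ CA

A->C, B->ACB, C->CA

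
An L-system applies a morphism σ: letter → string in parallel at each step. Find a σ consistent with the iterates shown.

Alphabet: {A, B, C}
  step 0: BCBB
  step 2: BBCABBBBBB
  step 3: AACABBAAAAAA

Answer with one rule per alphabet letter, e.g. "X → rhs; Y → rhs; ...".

A->BB, B->A, C->CA

  step 2 ⇒ step 3: BBCABBBBBB ⇒ A·A·CA·BB·A·A·A·A·A·A
    A ↦ BB
    B ↦ A
    C ↦ CA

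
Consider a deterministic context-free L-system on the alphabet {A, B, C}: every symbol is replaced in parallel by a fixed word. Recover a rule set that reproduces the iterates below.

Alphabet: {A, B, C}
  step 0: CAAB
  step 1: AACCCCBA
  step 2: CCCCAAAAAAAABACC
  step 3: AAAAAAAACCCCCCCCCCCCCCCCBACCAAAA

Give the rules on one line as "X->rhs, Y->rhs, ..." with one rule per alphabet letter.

  step 2 ⇒ step 3: CCCCAAAAAAAABACC ⇒ AA·AA·AA·AA·CC·CC·CC·CC·CC·CC·CC·CC·BA·CC·AA·AA
    A ↦ CC
    B ↦ BA
    C ↦ AA

A->CC, B->BA, C->AA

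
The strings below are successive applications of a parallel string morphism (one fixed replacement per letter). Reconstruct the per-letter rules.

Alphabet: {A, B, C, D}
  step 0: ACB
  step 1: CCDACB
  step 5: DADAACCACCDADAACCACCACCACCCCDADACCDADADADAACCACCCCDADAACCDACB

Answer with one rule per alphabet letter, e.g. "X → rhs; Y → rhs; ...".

  step 0 ⇒ step 1: ACB ⇒ CC·DA·CB
    A ↦ CC
    B ↦ CB
    C ↦ DA
    D ↦ A  (constrained at step 1)

A->CC, B->CB, C->DA, D->A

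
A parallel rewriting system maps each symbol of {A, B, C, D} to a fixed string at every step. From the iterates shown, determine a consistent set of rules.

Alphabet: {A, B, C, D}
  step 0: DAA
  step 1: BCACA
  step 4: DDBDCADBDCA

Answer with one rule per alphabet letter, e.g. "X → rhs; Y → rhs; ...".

A->CA, B->D, C->D, D->B

  step 0 ⇒ step 1: DAA ⇒ B·CA·CA
    A ↦ CA
    D ↦ B
    B ↦ D  (constrained at step 1)
    C ↦ D  (constrained at step 1)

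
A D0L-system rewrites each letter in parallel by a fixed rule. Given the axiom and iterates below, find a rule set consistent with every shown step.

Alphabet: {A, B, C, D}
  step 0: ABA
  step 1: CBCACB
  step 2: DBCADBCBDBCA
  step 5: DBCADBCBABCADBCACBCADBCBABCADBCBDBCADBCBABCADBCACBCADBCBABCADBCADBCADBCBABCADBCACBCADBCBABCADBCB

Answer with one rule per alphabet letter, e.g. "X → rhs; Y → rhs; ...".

A->CB, B->CA, C->DB, D->AB

  step 1 ⇒ step 2: CBCACB ⇒ DB·CA·DB·CB·DB·CA
    A ↦ CB
    B ↦ CA
    C ↦ DB
    D ↦ AB  (constrained at step 2)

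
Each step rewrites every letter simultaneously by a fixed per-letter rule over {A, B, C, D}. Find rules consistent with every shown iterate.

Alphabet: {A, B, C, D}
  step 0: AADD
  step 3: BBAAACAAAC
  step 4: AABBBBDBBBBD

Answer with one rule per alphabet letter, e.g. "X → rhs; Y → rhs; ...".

A->B, B->A, C->BD, D->AC

  step 3 ⇒ step 4: BBAAACAAAC ⇒ A·A·B·B·B·BD·B·B·B·BD
    A ↦ B
    B ↦ A
    C ↦ BD
    D ↦ AC  (constrained at step 0)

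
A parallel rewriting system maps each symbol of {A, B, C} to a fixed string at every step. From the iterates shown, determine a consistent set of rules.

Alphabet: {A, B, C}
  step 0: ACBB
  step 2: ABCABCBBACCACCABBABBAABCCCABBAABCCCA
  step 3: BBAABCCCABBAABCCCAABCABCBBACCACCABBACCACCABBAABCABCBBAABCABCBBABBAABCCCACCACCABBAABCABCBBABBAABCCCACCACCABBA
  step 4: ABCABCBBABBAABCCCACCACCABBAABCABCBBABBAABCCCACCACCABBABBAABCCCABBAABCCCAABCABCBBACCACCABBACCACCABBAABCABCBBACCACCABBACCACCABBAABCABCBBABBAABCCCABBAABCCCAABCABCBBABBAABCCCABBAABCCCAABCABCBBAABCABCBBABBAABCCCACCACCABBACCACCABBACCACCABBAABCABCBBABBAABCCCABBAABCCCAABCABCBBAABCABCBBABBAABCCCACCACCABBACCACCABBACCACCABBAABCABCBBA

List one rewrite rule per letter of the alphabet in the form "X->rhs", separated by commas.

A->BBA, B->ABC, C->CCA

  step 3 ⇒ step 4: BBAABCCCABBAABCCCAABCABCBBACCACCABBACCACCABBAABCABCBBAABCABCBBABBAABCCCACCACCABBAABCABCBBABBAABCCCACCACCABBA ⇒ ABC·ABC·BBA·BBA·ABC·CCA·CCA·CCA·BBA·ABC·ABC·BBA·BBA·ABC·CCA·CCA·CCA·BBA·BBA·ABC·CCA·BBA·ABC·CCA·ABC·ABC·BBA·CCA·CCA·BBA·CCA·CCA·BBA·ABC·ABC·BBA·CCA·CCA·BBA·CCA·CCA·BBA·ABC·ABC·BBA·BBA·ABC·CCA·BBA·ABC·CCA·ABC·ABC·BBA·BBA·ABC·CCA·BBA·ABC·CCA·ABC·ABC·BBA·ABC·ABC·BBA·BBA·ABC·CCA·CCA·CCA·BBA·CCA·CCA·BBA·CCA·CCA·BBA·ABC·ABC·BBA·BBA·ABC·CCA·BBA·ABC·CCA·ABC·ABC·BBA·ABC·ABC·BBA·BBA·ABC·CCA·CCA·CCA·BBA·CCA·CCA·BBA·CCA·CCA·BBA·ABC·ABC·BBA
    A ↦ BBA
    B ↦ ABC
    C ↦ CCA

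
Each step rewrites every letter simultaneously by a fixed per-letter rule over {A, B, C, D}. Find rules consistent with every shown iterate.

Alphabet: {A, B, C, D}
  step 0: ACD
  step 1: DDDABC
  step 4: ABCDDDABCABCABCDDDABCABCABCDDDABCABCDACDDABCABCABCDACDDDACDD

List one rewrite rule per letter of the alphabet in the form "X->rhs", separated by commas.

A->D, B->AC, C->DD, D->ABC

  step 0 ⇒ step 1: ACD ⇒ D·DD·ABC
    A ↦ D
    C ↦ DD
    D ↦ ABC
    B ↦ AC  (constrained at step 1)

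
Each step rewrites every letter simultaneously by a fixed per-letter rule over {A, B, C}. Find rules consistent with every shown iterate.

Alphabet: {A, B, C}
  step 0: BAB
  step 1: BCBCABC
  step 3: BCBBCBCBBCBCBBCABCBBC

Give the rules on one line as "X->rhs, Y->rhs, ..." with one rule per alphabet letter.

  step 0 ⇒ step 1: BAB ⇒ BC·BCA·BC
    A ↦ BCA
    B ↦ BC
    C ↦ B  (constrained at step 1)

A->BCA, B->BC, C->B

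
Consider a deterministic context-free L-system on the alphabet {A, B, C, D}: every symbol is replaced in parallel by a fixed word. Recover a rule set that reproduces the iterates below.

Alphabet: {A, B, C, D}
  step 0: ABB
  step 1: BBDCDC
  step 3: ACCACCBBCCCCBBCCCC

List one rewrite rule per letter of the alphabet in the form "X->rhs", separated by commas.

  step 0 ⇒ step 1: ABB ⇒ BB·DC·DC
    A ↦ BB
    B ↦ DC
    C ↦ CC  (constrained at step 1)
    D ↦ A  (constrained at step 1)

A->BB, B->DC, C->CC, D->A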